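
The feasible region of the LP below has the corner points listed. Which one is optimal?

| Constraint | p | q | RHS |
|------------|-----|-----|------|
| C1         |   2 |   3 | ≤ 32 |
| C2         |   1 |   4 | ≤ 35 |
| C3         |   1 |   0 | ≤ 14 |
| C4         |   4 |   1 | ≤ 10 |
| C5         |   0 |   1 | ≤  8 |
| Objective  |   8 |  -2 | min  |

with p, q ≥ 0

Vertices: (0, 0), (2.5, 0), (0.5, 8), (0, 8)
Evaluating z = 8p - 2q at each vertex:
  (0, 0): z = 0
  (2.5, 0): z = 20
  (0.5, 8): z = -12
  (0, 8): z = -16

The smallest value is z = -16, attained at (0, 8).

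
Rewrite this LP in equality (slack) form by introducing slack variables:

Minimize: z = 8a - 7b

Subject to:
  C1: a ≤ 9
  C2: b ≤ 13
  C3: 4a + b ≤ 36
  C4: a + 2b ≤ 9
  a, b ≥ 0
min z = 8a - 7b

s.t.
  a + s1 = 9
  b + s2 = 13
  4a + b + s3 = 36
  a + 2b + s4 = 9
  a, b, s1, s2, s3, s4 ≥ 0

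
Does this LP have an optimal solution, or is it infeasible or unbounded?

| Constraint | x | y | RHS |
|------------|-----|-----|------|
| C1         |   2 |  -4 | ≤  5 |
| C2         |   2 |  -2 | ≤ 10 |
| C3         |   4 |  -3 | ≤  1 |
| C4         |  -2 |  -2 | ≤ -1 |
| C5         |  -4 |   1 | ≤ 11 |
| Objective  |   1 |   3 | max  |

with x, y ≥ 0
Feasible point: (0, 1) satisfies every constraint, so the LP is feasible.
Direction d = (3, 4): for each constraint row a, a·d ≤ 0 —
  (2)(3) + (-4)(4) = -10 ≤ 0
  (2)(3) + (-2)(4) = -2 ≤ 0
  (4)(3) + (-3)(4) = 0 ≤ 0
  (-2)(3) + (-2)(4) = -14 ≤ 0
  (-4)(3) + (1)(4) = -8 ≤ 0
and d ≥ 0, so (0, 1) + t·d stays feasible for every t ≥ 0. Along this ray z = x + 3y changes by 15 per unit t, so z → +∞.

The LP is unbounded; z can be made arbitrarily large.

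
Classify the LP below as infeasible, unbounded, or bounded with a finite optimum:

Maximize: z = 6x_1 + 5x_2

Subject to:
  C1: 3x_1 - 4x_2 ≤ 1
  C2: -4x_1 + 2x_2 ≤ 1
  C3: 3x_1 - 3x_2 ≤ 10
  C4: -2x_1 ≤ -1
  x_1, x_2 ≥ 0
Feasible point: (1, 1) satisfies every constraint, so the LP is feasible.
Direction d = (1, 1): for each constraint row a, a·d ≤ 0 —
  (3)(1) + (-4)(1) = -1 ≤ 0
  (-4)(1) + (2)(1) = -2 ≤ 0
  (3)(1) + (-3)(1) = 0 ≤ 0
  (-2)(1) + (0)(1) = -2 ≤ 0
and d ≥ 0, so (1, 1) + t·d stays feasible for every t ≥ 0. Along this ray z = 6x_1 + 5x_2 changes by 11 per unit t, so z → +∞.

Unbounded: there is a feasible ray along which z → +∞.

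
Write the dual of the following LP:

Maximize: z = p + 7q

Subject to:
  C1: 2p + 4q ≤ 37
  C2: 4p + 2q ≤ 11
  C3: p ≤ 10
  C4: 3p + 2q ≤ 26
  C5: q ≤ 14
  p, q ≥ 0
Minimize: z = 37y1 + 11y2 + 10y3 + 26y4 + 14y5

Subject to:
  C1: -2y1 - 4y2 - y3 - 3y4 ≤ -1
  C2: -4y1 - 2y2 - 2y4 - y5 ≤ -7
  y1, y2, y3, y4, y5 ≥ 0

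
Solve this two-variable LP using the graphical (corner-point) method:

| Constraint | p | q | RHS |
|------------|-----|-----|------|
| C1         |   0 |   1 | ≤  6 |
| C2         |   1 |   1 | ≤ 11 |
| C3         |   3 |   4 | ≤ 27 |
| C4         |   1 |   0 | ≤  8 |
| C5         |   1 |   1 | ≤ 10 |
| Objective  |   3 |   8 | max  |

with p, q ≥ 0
p = 1, q = 6, z = 51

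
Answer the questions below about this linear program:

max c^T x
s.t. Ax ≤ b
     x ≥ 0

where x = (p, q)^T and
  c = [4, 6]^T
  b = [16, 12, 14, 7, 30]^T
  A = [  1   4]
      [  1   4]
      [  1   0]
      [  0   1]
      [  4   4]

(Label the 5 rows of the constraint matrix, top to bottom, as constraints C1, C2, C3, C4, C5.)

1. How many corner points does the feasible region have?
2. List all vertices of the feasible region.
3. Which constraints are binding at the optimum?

1. 4
2. (0, 0), (7.5, 0), (6, 1.5), (0, 3)
3. C2, C5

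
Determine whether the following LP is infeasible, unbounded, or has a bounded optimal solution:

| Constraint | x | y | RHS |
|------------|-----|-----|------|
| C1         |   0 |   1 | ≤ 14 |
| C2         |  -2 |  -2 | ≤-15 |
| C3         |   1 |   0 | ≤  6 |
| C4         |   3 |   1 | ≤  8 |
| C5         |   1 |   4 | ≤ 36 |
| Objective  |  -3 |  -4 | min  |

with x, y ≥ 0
The point (0, 8) satisfies every constraint, so the LP is feasible; the constraints give x ≤ 6 and y ≤ 14, which with x, y ≥ 0 keep the feasible region inside a bounded box. A feasible, bounded LP attains a finite optimum at a vertex.

Evaluating z = -3x - 4y at each vertex:
  (0, 7.5): z = -30
  (0.25, 7.25): z = -29.75
  (0, 8): z = -32

The LP has an optimal solution: (0, 8) with z = -32.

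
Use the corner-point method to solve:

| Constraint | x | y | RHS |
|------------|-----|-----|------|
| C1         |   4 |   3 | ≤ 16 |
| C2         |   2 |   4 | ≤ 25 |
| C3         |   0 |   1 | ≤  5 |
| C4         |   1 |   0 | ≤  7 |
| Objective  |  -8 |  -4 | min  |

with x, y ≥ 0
Each vertex is the intersection of two constraint boundaries that also satisfies all remaining constraints:
  x = 0 and y = 0 → (0, 0)
  4x + 3y = 16 and y = 0 → (4, 0)
  4x + 3y = 16 and y = 5 → (0.25, 5)
  y = 5 and x = 0 → (0, 5)

Evaluating z = -8x - 4y at each vertex:
  (0, 0): z = 0
  (4, 0): z = -32
  (0.25, 5): z = -22
  (0, 5): z = -20

The minimum is at (4, 0) with z = -32.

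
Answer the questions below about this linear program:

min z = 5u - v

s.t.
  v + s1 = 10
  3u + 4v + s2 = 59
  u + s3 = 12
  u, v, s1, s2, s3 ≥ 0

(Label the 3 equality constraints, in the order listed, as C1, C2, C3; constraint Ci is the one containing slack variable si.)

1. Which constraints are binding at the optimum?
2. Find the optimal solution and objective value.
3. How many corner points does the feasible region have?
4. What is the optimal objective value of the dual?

1. C1, u ≥ 0
2. u = 0, v = 10, z = -10
3. 5
4. -10 (by strong duality, equal to the primal optimum)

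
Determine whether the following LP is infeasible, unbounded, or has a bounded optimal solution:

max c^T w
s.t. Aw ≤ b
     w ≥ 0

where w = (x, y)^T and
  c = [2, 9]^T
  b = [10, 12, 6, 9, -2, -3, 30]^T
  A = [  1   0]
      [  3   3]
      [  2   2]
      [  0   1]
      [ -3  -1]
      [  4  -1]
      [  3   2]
The point (0, 3) satisfies every constraint, so the LP is feasible; the constraints give x ≤ 10 and y ≤ 9, which with x, y ≥ 0 keep the feasible region inside a bounded box. A feasible, bounded LP attains a finite optimum at a vertex.

Bounded optimum: z* = 27 at (0, 3).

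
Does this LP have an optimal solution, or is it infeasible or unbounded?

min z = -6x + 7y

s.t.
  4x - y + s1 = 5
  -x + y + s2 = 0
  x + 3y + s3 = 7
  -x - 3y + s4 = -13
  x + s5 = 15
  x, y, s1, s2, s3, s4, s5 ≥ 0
The row x + 3y + s3 = 7 with s3 ≥ 0 requires x + 3y ≤ 7, while the row -x - 3y + s4 = -13 with s4 ≥ 0 is equivalent to x + 3y ≥ 13. Together they would need 13 ≤ x + 3y ≤ 7, which is impossible since 13 > 7. No point satisfies all constraints.

The feasible region is empty; the LP is infeasible.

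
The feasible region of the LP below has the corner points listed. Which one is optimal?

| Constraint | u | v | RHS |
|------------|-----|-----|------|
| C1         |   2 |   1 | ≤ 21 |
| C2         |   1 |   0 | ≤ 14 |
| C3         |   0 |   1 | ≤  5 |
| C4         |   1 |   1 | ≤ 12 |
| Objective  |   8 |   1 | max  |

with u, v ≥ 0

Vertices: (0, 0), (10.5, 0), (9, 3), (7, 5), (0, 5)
(10.5, 0) with z = 84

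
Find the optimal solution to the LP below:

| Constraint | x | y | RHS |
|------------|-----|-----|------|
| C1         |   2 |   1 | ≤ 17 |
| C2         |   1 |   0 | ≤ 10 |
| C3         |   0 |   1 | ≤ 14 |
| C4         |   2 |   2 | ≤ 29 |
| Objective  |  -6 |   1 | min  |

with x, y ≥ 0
x = 8.5, y = 0, z = -51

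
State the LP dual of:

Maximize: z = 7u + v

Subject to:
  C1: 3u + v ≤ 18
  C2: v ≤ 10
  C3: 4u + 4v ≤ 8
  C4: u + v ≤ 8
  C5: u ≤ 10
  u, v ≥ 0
Minimize: z = 18y1 + 10y2 + 8y3 + 8y4 + 10y5

Subject to:
  C1: -3y1 - 4y3 - y4 - y5 ≤ -7
  C2: -y1 - y2 - 4y3 - y4 ≤ -1
  y1, y2, y3, y4, y5 ≥ 0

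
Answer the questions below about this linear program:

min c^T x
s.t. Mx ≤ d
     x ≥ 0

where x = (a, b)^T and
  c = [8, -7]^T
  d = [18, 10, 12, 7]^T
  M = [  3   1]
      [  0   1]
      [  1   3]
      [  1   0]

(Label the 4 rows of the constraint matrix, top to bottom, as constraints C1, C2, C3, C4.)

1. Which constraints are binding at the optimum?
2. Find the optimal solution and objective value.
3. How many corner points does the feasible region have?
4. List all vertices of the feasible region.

1. C3, a ≥ 0
2. a = 0, b = 4, z = -28
3. 4
4. (0, 0), (6, 0), (5.25, 2.25), (0, 4)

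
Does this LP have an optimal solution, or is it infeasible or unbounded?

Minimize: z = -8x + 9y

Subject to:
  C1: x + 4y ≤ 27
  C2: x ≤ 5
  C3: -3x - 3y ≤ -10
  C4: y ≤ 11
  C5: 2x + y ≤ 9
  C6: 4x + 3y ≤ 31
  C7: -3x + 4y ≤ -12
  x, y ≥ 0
The point (4.5, 0) satisfies every constraint, so the LP is feasible; the constraints give x ≤ 5 and y ≤ 11, which with x, y ≥ 0 keep the feasible region inside a bounded box. A feasible, bounded LP attains a finite optimum at a vertex.

Bounded optimum: z* = -36 at (4.5, 0).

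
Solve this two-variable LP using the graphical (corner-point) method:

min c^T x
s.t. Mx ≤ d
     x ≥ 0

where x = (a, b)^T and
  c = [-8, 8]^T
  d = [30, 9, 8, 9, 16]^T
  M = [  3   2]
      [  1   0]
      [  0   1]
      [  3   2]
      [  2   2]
Each vertex is the intersection of two constraint boundaries that also satisfies all remaining constraints:
  a = 0 and b = 0 → (0, 0)
  3a + 2b = 9 and b = 0 → (3, 0)
  3a + 2b = 9 and a = 0 → (0, 4.5)

Evaluating z = -8a + 8b at each vertex:
  (0, 0): z = 0
  (3, 0): z = -24
  (0, 4.5): z = 36

The minimum is at (3, 0) with z = -24.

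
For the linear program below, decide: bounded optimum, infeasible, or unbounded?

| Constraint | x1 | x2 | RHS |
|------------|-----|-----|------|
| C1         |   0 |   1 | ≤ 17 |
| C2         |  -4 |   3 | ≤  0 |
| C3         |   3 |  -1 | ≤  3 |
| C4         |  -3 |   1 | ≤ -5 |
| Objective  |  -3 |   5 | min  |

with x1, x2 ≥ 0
C3 requires 3x1 - x2 ≤ 3, while C4 (-3x1 + x2 ≤ -5) is equivalent to 3x1 - x2 ≥ 5. Together they would need 5 ≤ 3x1 - x2 ≤ 3, which is impossible since 5 > 3. No point satisfies all constraints.

Infeasible: no point satisfies all constraints simultaneously.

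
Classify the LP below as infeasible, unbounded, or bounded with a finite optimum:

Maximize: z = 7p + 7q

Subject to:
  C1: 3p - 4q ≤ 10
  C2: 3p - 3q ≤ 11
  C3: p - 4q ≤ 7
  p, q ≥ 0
Feasible point: (0, 0) satisfies every constraint, so the LP is feasible.
Direction d = (0, 1): for each constraint row a, a·d ≤ 0 —
  (3)(0) + (-4)(1) = -4 ≤ 0
  (3)(0) + (-3)(1) = -3 ≤ 0
  (1)(0) + (-4)(1) = -4 ≤ 0
and d ≥ 0, so (0, 0) + t·d stays feasible for every t ≥ 0. Along this ray z = 7p + 7q changes by 7 per unit t, so z → +∞.

The LP is unbounded; z can be made arbitrarily large.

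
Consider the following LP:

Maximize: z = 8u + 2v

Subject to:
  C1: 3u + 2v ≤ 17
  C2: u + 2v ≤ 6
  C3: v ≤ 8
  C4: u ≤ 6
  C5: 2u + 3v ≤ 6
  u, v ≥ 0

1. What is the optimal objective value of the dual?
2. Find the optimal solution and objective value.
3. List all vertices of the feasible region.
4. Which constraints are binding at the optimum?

1. 24 (by strong duality, equal to the primal optimum)
2. u = 3, v = 0, z = 24
3. (0, 0), (3, 0), (0, 2)
4. C5, v ≥ 0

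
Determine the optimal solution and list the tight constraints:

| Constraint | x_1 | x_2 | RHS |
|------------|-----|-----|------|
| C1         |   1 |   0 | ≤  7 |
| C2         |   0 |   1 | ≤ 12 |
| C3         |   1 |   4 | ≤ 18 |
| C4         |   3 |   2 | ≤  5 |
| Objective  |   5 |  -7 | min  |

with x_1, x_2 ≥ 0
Optimal: x_1 = 0, x_2 = 2.5
Slack at optimum:
  C1: slack = 7
  C2: slack = 9.5
  C3: slack = 8
  C4: slack = 0 (binding)
  x_1 ≥ 0: x_1 = 0 (binding)
  x_2 ≥ 0: x_2 = 2.5
Binding constraints: C4, x_1 ≥ 0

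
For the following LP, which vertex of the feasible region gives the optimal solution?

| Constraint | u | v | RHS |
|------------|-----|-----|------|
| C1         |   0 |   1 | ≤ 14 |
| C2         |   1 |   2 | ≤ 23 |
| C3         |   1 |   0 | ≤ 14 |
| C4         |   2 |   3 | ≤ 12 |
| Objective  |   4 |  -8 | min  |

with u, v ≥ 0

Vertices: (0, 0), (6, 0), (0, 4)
(0, 4) with z = -32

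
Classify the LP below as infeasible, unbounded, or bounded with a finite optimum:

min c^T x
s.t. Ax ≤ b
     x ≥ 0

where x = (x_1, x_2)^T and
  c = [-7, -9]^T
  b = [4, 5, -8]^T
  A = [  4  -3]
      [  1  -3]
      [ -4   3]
One constraint requires 4x_1 - 3x_2 ≤ 4, while the constraint -4x_1 + 3x_2 ≤ -8 is equivalent to 4x_1 - 3x_2 ≥ 8. Together they would need 8 ≤ 4x_1 - 3x_2 ≤ 4, which is impossible since 8 > 4. No point satisfies all constraints.

Infeasible: no point satisfies all constraints simultaneously.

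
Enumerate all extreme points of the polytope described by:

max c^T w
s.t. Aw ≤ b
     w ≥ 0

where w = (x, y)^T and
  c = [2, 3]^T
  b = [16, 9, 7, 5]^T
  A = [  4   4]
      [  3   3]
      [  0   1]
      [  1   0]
Each vertex is the intersection of two constraint boundaries that also satisfies all remaining constraints:
  x = 0 and y = 0 → (0, 0)
  3x + 3y = 9 and y = 0 → (3, 0)
  3x + 3y = 9 and x = 0 → (0, 3)

Vertices: (0, 0), (3, 0), (0, 3)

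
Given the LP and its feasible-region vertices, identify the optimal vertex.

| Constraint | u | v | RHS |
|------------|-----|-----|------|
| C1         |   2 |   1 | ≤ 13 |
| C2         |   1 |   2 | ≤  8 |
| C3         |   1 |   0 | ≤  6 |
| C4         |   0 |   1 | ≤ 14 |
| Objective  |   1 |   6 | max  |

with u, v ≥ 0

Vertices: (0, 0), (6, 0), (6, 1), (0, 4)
Evaluating z = u + 6v at each vertex:
  (0, 0): z = 0
  (6, 0): z = 6
  (6, 1): z = 12
  (0, 4): z = 24

The largest value is z = 24, attained at (0, 4).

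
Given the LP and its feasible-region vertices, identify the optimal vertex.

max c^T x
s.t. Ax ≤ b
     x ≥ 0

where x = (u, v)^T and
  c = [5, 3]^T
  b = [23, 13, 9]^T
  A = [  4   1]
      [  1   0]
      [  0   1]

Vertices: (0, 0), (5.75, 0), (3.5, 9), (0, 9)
(3.5, 9) with z = 44.5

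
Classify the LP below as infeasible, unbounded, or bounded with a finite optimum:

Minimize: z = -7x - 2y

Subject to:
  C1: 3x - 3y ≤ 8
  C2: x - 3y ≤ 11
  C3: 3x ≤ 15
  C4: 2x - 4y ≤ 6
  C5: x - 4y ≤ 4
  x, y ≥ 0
Feasible point: (0, 0) satisfies every constraint, so the LP is feasible.
Direction d = (0, 1): for each constraint row a, a·d ≤ 0 —
  (3)(0) + (-3)(1) = -3 ≤ 0
  (1)(0) + (-3)(1) = -3 ≤ 0
  (3)(0) + (0)(1) = 0 ≤ 0
  (2)(0) + (-4)(1) = -4 ≤ 0
  (1)(0) + (-4)(1) = -4 ≤ 0
and d ≥ 0, so (0, 0) + t·d stays feasible for every t ≥ 0. Along this ray z = -7x - 2y changes by -2 per unit t, so z → −∞.

Unbounded — the objective can decrease without bound over the feasible region.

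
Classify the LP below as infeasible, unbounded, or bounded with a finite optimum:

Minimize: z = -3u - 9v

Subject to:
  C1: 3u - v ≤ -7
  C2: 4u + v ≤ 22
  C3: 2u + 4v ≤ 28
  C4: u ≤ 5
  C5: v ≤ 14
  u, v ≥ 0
The point (0, 7) satisfies every constraint, so the LP is feasible; the constraints give u ≤ 5 and v ≤ 14, which with u, v ≥ 0 keep the feasible region inside a bounded box. A feasible, bounded LP attains a finite optimum at a vertex.

Evaluating z = -3u - 9v at each vertex:
  (0, 7): z = -63

Feasible with finite optimum z* = -63 at (0, 7).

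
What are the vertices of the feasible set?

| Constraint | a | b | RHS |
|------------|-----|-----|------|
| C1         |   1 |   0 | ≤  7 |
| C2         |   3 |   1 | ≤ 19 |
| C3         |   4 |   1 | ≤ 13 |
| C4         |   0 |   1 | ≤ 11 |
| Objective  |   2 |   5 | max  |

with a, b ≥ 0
Each vertex is the intersection of two constraint boundaries that also satisfies all remaining constraints:
  a = 0 and b = 0 → (0, 0)
  4a + b = 13 and b = 0 → (3.25, 0)
  4a + b = 13 and b = 11 → (0.5, 11)
  b = 11 and a = 0 → (0, 11)

Vertices: (0, 0), (3.25, 0), (0.5, 11), (0, 11)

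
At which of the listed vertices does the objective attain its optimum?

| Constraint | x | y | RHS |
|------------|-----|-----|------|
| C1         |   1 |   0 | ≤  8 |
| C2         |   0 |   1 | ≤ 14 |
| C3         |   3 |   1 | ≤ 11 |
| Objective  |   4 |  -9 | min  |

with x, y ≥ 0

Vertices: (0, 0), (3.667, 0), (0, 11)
Evaluating z = 4x - 9y at each vertex:
  (0, 0): z = 0
  (3.667, 0): z = 14.67
  (0, 11): z = -99

The smallest value is z = -99, attained at (0, 11).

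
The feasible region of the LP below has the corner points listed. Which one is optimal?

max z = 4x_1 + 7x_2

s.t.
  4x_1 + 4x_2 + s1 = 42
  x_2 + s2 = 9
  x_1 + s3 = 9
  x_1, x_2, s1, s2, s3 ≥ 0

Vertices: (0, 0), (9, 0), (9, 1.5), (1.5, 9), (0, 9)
Evaluating z = 4x_1 + 7x_2 at each vertex:
  (0, 0): z = 0
  (9, 0): z = 36
  (9, 1.5): z = 46.5
  (1.5, 9): z = 69
  (0, 9): z = 63

The largest value is z = 69, attained at (1.5, 9).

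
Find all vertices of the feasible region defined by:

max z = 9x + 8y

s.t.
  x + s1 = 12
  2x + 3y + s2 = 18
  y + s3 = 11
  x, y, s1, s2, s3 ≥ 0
Each vertex is the intersection of two constraint boundaries that also satisfies all remaining constraints:
  x = 0 and y = 0 → (0, 0)
  2x + 3y = 18 and y = 0 → (9, 0)
  2x + 3y = 18 and x = 0 → (0, 6)

Vertices: (0, 0), (9, 0), (0, 6)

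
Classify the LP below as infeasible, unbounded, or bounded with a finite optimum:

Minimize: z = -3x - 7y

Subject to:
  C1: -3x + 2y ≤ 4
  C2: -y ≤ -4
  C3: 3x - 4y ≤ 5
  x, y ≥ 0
Feasible point: (2, 4) satisfies every constraint, so the LP is feasible.
Direction d = (1, 1): for each constraint row a, a·d ≤ 0 —
  (-3)(1) + (2)(1) = -1 ≤ 0
  (0)(1) + (-1)(1) = -1 ≤ 0
  (3)(1) + (-4)(1) = -1 ≤ 0
and d ≥ 0, so (2, 4) + t·d stays feasible for every t ≥ 0. Along this ray z = -3x - 7y changes by -10 per unit t, so z → −∞.

The LP is unbounded; z can be made arbitrarily small.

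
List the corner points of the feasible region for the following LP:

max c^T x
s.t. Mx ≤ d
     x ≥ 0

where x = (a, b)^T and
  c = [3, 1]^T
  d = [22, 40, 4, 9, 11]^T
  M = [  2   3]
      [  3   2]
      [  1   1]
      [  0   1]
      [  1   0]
Each vertex is the intersection of two constraint boundaries that also satisfies all remaining constraints:
  a = 0 and b = 0 → (0, 0)
  a + b = 4 and b = 0 → (4, 0)
  a + b = 4 and a = 0 → (0, 4)

Vertices: (0, 0), (4, 0), (0, 4)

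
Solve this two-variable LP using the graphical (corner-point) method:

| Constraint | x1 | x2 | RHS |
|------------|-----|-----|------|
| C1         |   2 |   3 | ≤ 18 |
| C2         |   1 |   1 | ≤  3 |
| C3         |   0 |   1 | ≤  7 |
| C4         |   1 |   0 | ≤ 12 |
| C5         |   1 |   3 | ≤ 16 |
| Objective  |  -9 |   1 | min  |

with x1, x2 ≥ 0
x1 = 3, x2 = 0, z = -27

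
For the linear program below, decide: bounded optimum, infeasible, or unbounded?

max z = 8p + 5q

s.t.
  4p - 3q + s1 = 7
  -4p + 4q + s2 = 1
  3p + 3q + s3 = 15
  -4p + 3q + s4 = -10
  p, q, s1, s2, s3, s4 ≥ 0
The row 4p - 3q + s1 = 7 with s1 ≥ 0 requires 4p - 3q ≤ 7, while the row -4p + 3q + s4 = -10 with s4 ≥ 0 is equivalent to 4p - 3q ≥ 10. Together they would need 10 ≤ 4p - 3q ≤ 7, which is impossible since 10 > 7. No point satisfies all constraints.

Infeasible — the constraint set is empty.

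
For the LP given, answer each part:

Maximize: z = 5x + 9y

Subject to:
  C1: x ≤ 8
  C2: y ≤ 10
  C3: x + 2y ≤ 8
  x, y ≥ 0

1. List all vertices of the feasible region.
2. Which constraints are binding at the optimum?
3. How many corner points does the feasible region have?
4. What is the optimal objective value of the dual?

1. (0, 0), (8, 0), (0, 4)
2. C1, C3, y ≥ 0
3. 3
4. 40 (by strong duality, equal to the primal optimum)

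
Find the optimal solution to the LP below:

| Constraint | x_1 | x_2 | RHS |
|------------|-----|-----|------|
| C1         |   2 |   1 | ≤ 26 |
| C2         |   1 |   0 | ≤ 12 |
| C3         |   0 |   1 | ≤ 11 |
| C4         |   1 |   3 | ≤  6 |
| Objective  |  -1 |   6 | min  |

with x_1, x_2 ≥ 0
x_1 = 6, x_2 = 0, z = -6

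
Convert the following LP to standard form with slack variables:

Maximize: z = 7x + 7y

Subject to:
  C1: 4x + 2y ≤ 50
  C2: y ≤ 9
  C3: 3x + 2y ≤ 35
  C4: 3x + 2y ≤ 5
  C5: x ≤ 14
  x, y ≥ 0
max z = 7x + 7y

s.t.
  4x + 2y + s1 = 50
  y + s2 = 9
  3x + 2y + s3 = 35
  3x + 2y + s4 = 5
  x + s5 = 14
  x, y, s1, s2, s3, s4, s5 ≥ 0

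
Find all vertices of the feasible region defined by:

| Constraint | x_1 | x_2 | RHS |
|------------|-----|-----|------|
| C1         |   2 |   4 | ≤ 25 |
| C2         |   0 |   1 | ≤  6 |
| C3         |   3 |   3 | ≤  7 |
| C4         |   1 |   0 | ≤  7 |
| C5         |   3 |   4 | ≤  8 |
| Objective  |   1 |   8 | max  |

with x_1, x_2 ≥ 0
Each vertex is the intersection of two constraint boundaries that also satisfies all remaining constraints:
  x_1 = 0 and x_2 = 0 → (0, 0)
  3x_1 + 3x_2 = 7 and x_2 = 0 → (2.333, 0)
  3x_1 + 3x_2 = 7 and 3x_1 + 4x_2 = 8 → (1.333, 1)
  3x_1 + 4x_2 = 8 and x_1 = 0 → (0, 2)

Vertices: (0, 0), (2.333, 0), (1.333, 1), (0, 2)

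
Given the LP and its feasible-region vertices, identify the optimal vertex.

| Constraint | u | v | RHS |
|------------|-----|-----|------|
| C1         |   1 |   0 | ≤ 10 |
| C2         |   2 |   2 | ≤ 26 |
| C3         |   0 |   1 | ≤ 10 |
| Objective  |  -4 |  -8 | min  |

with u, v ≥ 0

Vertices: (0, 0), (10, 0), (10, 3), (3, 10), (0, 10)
Evaluating z = -4u - 8v at each vertex:
  (0, 0): z = 0
  (10, 0): z = -40
  (10, 3): z = -64
  (3, 10): z = -92
  (0, 10): z = -80

The smallest value is z = -92, attained at (3, 10).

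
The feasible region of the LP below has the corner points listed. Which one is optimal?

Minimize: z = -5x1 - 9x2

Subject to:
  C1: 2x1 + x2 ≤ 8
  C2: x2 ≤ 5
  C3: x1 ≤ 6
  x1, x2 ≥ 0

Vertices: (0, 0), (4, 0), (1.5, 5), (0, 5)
Evaluating z = -5x1 - 9x2 at each vertex:
  (0, 0): z = 0
  (4, 0): z = -20
  (1.5, 5): z = -52.5
  (0, 5): z = -45

The smallest value is z = -52.5, attained at (1.5, 5).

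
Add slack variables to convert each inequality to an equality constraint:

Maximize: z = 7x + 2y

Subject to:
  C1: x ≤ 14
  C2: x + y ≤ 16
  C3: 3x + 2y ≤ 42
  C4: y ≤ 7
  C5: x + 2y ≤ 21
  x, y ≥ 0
max z = 7x + 2y

s.t.
  x + s1 = 14
  x + y + s2 = 16
  3x + 2y + s3 = 42
  y + s4 = 7
  x + 2y + s5 = 21
  x, y, s1, s2, s3, s4, s5 ≥ 0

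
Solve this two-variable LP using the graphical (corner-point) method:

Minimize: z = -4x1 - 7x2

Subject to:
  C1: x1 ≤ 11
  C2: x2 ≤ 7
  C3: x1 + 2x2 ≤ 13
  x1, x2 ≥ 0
x1 = 11, x2 = 1, z = -51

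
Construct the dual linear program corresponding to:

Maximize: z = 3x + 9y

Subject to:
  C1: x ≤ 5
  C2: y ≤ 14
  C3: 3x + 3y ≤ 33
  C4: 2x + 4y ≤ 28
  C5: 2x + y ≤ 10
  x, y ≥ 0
Minimize: z = 5y1 + 14y2 + 33y3 + 28y4 + 10y5

Subject to:
  C1: -y1 - 3y3 - 2y4 - 2y5 ≤ -3
  C2: -y2 - 3y3 - 4y4 - y5 ≤ -9
  y1, y2, y3, y4, y5 ≥ 0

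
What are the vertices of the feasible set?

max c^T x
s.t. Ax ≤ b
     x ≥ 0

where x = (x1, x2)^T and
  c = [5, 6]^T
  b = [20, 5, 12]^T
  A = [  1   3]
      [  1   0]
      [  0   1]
Each vertex is the intersection of two constraint boundaries that also satisfies all remaining constraints:
  x1 = 0 and x2 = 0 → (0, 0)
  x1 = 5 and x2 = 0 → (5, 0)
  x1 + 3x2 = 20 and x1 = 5 → (5, 5)
  x1 + 3x2 = 20 and x1 = 0 → (0, 6.667)

Vertices: (0, 0), (5, 0), (5, 5), (0, 6.667)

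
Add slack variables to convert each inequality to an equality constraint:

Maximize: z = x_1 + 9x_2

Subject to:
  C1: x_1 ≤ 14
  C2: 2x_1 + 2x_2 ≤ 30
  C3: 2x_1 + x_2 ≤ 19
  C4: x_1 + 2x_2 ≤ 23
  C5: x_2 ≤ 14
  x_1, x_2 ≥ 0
max z = x_1 + 9x_2

s.t.
  x_1 + s1 = 14
  2x_1 + 2x_2 + s2 = 30
  2x_1 + x_2 + s3 = 19
  x_1 + 2x_2 + s4 = 23
  x_2 + s5 = 14
  x_1, x_2, s1, s2, s3, s4, s5 ≥ 0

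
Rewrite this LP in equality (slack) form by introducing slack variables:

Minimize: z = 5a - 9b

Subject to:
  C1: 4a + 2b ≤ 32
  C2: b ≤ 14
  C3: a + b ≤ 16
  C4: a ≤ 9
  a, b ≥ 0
min z = 5a - 9b

s.t.
  4a + 2b + s1 = 32
  b + s2 = 14
  a + b + s3 = 16
  a + s4 = 9
  a, b, s1, s2, s3, s4 ≥ 0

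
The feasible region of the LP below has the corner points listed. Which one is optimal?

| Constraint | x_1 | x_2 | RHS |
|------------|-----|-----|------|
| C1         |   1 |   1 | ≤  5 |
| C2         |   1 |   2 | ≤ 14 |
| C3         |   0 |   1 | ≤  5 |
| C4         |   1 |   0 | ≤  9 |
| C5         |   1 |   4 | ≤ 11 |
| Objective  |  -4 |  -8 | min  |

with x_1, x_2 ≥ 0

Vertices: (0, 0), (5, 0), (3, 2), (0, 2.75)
Evaluating z = -4x_1 - 8x_2 at each vertex:
  (0, 0): z = 0
  (5, 0): z = -20
  (3, 2): z = -28
  (0, 2.75): z = -22

The smallest value is z = -28, attained at (3, 2).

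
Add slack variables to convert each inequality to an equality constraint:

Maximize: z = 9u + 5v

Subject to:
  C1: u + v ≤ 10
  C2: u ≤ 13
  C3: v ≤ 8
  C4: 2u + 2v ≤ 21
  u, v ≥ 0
max z = 9u + 5v

s.t.
  u + v + s1 = 10
  u + s2 = 13
  v + s3 = 8
  2u + 2v + s4 = 21
  u, v, s1, s2, s3, s4 ≥ 0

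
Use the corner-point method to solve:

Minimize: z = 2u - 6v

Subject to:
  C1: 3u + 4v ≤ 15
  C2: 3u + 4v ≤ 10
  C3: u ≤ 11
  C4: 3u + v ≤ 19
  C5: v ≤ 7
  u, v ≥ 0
u = 0, v = 2.5, z = -15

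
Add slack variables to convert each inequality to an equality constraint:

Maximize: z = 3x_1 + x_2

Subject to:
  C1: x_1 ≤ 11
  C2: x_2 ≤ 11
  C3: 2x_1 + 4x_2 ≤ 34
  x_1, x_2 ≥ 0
max z = 3x_1 + x_2

s.t.
  x_1 + s1 = 11
  x_2 + s2 = 11
  2x_1 + 4x_2 + s3 = 34
  x_1, x_2, s1, s2, s3 ≥ 0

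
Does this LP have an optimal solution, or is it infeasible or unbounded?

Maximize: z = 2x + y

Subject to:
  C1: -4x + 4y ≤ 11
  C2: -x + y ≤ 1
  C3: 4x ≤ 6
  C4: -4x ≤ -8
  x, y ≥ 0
C3 requires 4x ≤ 6, while C4 (-4x ≤ -8) is equivalent to 4x ≥ 8. Together they would need 8 ≤ 4x ≤ 6, which is impossible since 8 > 6. No point satisfies all constraints.

Infeasible: no point satisfies all constraints simultaneously.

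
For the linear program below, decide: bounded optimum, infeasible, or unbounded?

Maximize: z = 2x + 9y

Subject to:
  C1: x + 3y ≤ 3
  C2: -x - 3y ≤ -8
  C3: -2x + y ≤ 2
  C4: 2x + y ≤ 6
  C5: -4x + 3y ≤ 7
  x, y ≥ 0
C1 requires x + 3y ≤ 3, while C2 (-x - 3y ≤ -8) is equivalent to x + 3y ≥ 8. Together they would need 8 ≤ x + 3y ≤ 3, which is impossible since 8 > 3. No point satisfies all constraints.

Infeasible: no point satisfies all constraints simultaneously.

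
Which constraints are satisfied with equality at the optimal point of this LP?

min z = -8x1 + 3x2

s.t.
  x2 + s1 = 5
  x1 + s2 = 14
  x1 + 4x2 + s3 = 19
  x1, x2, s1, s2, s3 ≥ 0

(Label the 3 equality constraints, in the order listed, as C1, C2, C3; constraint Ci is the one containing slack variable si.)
Optimal: x1 = 14, x2 = 0
Slack at optimum:
  C1: slack = 5
  C2: slack = 0 (binding)
  C3: slack = 5
  x1 ≥ 0: x1 = 14
  x2 ≥ 0: x2 = 0 (binding)
Binding constraints: C2, x2 ≥ 0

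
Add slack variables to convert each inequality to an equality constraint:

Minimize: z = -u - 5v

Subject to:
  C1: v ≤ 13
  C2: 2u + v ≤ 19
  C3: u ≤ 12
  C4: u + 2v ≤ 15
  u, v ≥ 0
min z = -u - 5v

s.t.
  v + s1 = 13
  2u + v + s2 = 19
  u + s3 = 12
  u + 2v + s4 = 15
  u, v, s1, s2, s3, s4 ≥ 0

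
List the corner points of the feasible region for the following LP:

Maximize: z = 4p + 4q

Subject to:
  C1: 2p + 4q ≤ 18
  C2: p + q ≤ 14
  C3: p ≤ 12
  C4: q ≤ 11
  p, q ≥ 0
Each vertex is the intersection of two constraint boundaries that also satisfies all remaining constraints:
  p = 0 and q = 0 → (0, 0)
  2p + 4q = 18 and q = 0 → (9, 0)
  2p + 4q = 18 and p = 0 → (0, 4.5)

Vertices: (0, 0), (9, 0), (0, 4.5)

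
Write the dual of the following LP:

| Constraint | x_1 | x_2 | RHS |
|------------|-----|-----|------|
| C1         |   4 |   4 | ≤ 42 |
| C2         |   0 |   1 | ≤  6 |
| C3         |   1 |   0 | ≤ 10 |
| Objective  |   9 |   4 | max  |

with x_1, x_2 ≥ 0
Minimize: z = 42y1 + 6y2 + 10y3

Subject to:
  C1: -4y1 - y3 ≤ -9
  C2: -4y1 - y2 ≤ -4
  y1, y2, y3 ≥ 0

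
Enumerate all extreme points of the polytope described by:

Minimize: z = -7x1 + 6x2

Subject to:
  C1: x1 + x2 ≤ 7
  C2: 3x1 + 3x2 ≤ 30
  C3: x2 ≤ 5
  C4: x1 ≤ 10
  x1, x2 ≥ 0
Each vertex is the intersection of two constraint boundaries that also satisfies all remaining constraints:
  x1 = 0 and x2 = 0 → (0, 0)
  x1 + x2 = 7 and x2 = 0 → (7, 0)
  x1 + x2 = 7 and x2 = 5 → (2, 5)
  x2 = 5 and x1 = 0 → (0, 5)

Vertices: (0, 0), (7, 0), (2, 5), (0, 5)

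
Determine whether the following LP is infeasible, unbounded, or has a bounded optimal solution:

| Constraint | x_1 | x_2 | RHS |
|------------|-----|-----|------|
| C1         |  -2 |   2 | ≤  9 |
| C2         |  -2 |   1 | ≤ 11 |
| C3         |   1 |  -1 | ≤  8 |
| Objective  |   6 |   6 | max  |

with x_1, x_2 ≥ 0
Feasible point: (0, 0) satisfies every constraint, so the LP is feasible.
Direction d = (1, 1): for each constraint row a, a·d ≤ 0 —
  (-2)(1) + (2)(1) = 0 ≤ 0
  (-2)(1) + (1)(1) = -1 ≤ 0
  (1)(1) + (-1)(1) = 0 ≤ 0
and d ≥ 0, so (0, 0) + t·d stays feasible for every t ≥ 0. Along this ray z = 6x_1 + 6x_2 changes by 12 per unit t, so z → +∞.

Unbounded: there is a feasible ray along which z → +∞.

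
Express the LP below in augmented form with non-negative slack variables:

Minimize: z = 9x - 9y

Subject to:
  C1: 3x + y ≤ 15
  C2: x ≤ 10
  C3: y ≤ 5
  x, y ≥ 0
min z = 9x - 9y

s.t.
  3x + y + s1 = 15
  x + s2 = 10
  y + s3 = 5
  x, y, s1, s2, s3 ≥ 0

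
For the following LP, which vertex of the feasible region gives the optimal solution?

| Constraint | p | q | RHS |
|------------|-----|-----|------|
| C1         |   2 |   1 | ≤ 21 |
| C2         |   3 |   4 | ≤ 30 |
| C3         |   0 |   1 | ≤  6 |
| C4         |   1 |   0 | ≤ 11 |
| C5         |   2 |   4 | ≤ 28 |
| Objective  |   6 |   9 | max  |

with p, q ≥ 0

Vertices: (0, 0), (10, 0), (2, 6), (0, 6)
(2, 6) with z = 66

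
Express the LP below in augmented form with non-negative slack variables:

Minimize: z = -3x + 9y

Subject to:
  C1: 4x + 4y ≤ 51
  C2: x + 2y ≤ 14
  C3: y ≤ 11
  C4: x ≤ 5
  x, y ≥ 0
min z = -3x + 9y

s.t.
  4x + 4y + s1 = 51
  x + 2y + s2 = 14
  y + s3 = 11
  x + s4 = 5
  x, y, s1, s2, s3, s4 ≥ 0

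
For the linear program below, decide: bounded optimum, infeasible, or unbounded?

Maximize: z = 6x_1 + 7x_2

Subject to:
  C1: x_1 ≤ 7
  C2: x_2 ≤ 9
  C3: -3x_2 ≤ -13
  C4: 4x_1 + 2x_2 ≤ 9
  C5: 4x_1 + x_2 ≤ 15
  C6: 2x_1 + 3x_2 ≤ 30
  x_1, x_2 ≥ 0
The point (0, 4.5) satisfies every constraint, so the LP is feasible; the constraints give x_1 ≤ 7 and x_2 ≤ 9, which with x_1, x_2 ≥ 0 keep the feasible region inside a bounded box. A feasible, bounded LP attains a finite optimum at a vertex.

Evaluating z = 6x_1 + 7x_2 at each vertex:
  (0, 4.333): z = 30.33
  (0.08333, 4.333): z = 30.83
  (0, 4.5): z = 31.5

The LP has an optimal solution: (0, 4.5) with z = 31.5.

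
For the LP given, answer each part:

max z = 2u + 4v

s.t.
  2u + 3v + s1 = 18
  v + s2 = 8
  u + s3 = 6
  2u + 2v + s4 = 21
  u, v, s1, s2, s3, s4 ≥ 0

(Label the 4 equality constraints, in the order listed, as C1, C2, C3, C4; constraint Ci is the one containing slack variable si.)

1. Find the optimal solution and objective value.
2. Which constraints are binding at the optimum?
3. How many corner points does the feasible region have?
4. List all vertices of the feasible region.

1. u = 0, v = 6, z = 24
2. C1, u ≥ 0
3. 4
4. (0, 0), (6, 0), (6, 2), (0, 6)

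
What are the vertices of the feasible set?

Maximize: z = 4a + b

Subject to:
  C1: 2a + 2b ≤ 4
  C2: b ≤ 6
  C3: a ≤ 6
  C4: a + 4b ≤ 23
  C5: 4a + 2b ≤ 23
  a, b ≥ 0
Each vertex is the intersection of two constraint boundaries that also satisfies all remaining constraints:
  a = 0 and b = 0 → (0, 0)
  2a + 2b = 4 and b = 0 → (2, 0)
  2a + 2b = 4 and a = 0 → (0, 2)

Vertices: (0, 0), (2, 0), (0, 2)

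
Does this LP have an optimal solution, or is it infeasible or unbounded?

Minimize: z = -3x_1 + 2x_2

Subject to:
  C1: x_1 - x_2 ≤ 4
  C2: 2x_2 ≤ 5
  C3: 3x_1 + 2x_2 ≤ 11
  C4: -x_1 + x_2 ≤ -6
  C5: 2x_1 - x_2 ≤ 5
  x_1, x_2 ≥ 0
C1 requires x_1 - x_2 ≤ 4, while C4 (-x_1 + x_2 ≤ -6) is equivalent to x_1 - x_2 ≥ 6. Together they would need 6 ≤ x_1 - x_2 ≤ 4, which is impossible since 6 > 4. No point satisfies all constraints.

The feasible region is empty; the LP is infeasible.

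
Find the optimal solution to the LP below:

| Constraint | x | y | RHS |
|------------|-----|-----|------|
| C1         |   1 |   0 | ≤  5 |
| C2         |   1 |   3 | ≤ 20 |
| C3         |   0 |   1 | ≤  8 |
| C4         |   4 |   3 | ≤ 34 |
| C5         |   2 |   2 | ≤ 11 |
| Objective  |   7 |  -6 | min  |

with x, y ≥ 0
Each vertex is the intersection of two constraint boundaries that also satisfies all remaining constraints:
  x = 0 and y = 0 → (0, 0)
  x = 5 and y = 0 → (5, 0)
  x = 5 and 2x + 2y = 11 → (5, 0.5)
  2x + 2y = 11 and x = 0 → (0, 5.5)

Evaluating z = 7x - 6y at each vertex:
  (0, 0): z = 0
  (5, 0): z = 35
  (5, 0.5): z = 32
  (0, 5.5): z = -33

The minimum is at (0, 5.5) with z = -33.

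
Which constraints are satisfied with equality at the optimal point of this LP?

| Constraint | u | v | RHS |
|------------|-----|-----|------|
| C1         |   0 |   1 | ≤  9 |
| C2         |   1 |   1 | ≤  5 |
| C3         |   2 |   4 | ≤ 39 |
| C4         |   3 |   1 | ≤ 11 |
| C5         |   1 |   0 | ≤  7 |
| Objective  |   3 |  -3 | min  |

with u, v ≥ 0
Optimal: u = 0, v = 5
Binding: C2, u ≥ 0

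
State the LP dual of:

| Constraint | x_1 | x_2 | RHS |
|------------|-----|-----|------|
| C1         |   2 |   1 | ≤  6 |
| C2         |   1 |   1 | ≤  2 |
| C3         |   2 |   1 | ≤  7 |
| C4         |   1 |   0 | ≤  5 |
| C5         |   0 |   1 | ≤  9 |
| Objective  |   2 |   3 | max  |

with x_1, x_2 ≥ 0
Minimize: z = 6y1 + 2y2 + 7y3 + 5y4 + 9y5

Subject to:
  C1: -2y1 - y2 - 2y3 - y4 ≤ -2
  C2: -y1 - y2 - y3 - y5 ≤ -3
  y1, y2, y3, y4, y5 ≥ 0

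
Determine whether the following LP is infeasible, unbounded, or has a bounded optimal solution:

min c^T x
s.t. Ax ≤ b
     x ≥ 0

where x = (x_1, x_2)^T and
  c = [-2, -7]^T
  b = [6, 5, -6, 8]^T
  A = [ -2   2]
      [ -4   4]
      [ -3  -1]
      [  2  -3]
Feasible point: (2, 0) satisfies every constraint, so the LP is feasible.
Direction d = (1, 1): for each constraint row a, a·d ≤ 0 —
  (-2)(1) + (2)(1) = 0 ≤ 0
  (-4)(1) + (4)(1) = 0 ≤ 0
  (-3)(1) + (-1)(1) = -4 ≤ 0
  (2)(1) + (-3)(1) = -1 ≤ 0
and d ≥ 0, so (2, 0) + t·d stays feasible for every t ≥ 0. Along this ray z = -2x_1 - 7x_2 changes by -9 per unit t, so z → −∞.

Unbounded: there is a feasible ray along which z → −∞.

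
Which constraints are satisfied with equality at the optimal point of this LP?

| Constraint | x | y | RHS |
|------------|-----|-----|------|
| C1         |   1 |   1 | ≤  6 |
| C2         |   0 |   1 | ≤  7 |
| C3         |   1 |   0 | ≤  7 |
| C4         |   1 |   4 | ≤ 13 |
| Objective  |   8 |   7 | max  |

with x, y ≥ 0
Optimal: x = 6, y = 0
Binding: C1, y ≥ 0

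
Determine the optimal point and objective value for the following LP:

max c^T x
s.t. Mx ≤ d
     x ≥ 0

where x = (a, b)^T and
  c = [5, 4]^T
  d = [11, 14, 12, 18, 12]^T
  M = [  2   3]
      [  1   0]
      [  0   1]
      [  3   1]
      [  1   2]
a = 5.5, b = 0, z = 27.5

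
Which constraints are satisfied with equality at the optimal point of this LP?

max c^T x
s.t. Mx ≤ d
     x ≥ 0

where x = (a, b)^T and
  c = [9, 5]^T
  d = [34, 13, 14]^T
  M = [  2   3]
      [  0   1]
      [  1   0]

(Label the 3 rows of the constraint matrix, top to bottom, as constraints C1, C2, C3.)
Optimal: a = 14, b = 2
Binding: C1, C3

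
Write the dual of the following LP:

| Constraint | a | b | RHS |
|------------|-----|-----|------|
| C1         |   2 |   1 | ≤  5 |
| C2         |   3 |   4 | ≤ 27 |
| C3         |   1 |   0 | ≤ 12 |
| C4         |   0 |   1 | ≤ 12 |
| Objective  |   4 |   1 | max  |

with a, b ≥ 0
Minimize: z = 5y1 + 27y2 + 12y3 + 12y4

Subject to:
  C1: -2y1 - 3y2 - y3 ≤ -4
  C2: -y1 - 4y2 - y4 ≤ -1
  y1, y2, y3, y4 ≥ 0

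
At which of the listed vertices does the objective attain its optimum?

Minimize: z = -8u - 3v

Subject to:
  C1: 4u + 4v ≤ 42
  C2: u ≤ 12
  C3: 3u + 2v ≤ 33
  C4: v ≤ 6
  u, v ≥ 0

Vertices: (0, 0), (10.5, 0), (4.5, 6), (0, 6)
Evaluating z = -8u - 3v at each vertex:
  (0, 0): z = 0
  (10.5, 0): z = -84
  (4.5, 6): z = -54
  (0, 6): z = -18

The smallest value is z = -84, attained at (10.5, 0).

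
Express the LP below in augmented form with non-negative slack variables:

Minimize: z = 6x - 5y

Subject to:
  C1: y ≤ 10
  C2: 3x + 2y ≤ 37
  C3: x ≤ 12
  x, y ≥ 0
min z = 6x - 5y

s.t.
  y + s1 = 10
  3x + 2y + s2 = 37
  x + s3 = 12
  x, y, s1, s2, s3 ≥ 0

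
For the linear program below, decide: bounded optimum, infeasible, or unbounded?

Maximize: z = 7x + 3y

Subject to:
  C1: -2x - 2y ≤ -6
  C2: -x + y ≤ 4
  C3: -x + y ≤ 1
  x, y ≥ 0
Feasible point: (1, 2) satisfies every constraint, so the LP is feasible.
Direction d = (1, 0): for each constraint row a, a·d ≤ 0 —
  (-2)(1) + (-2)(0) = -2 ≤ 0
  (-1)(1) + (1)(0) = -1 ≤ 0
  (-1)(1) + (1)(0) = -1 ≤ 0
and d ≥ 0, so (1, 2) + t·d stays feasible for every t ≥ 0. Along this ray z = 7x + 3y changes by 7 per unit t, so z → +∞.

Unbounded — the objective can increase without bound over the feasible region.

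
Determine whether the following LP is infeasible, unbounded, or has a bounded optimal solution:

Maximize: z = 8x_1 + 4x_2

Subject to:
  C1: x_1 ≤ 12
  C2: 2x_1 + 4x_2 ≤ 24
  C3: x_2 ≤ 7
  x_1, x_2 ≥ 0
The point (12, 0) satisfies every constraint, so the LP is feasible; the constraints give x_1 ≤ 12 and x_2 ≤ 7, which with x_1, x_2 ≥ 0 keep the feasible region inside a bounded box. A feasible, bounded LP attains a finite optimum at a vertex.

Evaluating z = 8x_1 + 4x_2 at each vertex:
  (0, 0): z = 0
  (12, 0): z = 96
  (0, 6): z = 24

The LP has an optimal solution: (12, 0) with z = 96.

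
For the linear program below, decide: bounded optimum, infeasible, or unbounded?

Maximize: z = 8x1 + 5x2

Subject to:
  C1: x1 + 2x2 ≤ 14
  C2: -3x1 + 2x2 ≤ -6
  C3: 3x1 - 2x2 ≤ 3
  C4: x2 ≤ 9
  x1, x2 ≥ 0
C3 requires 3x1 - 2x2 ≤ 3, while C2 (-3x1 + 2x2 ≤ -6) is equivalent to 3x1 - 2x2 ≥ 6. Together they would need 6 ≤ 3x1 - 2x2 ≤ 3, which is impossible since 6 > 3. No point satisfies all constraints.

Infeasible: no point satisfies all constraints simultaneously.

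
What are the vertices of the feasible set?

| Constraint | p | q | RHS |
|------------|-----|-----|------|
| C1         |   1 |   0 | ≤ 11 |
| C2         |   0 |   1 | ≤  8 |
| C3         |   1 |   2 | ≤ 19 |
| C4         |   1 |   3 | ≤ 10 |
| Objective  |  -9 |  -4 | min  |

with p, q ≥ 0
Each vertex is the intersection of two constraint boundaries that also satisfies all remaining constraints:
  p = 0 and q = 0 → (0, 0)
  p + 3q = 10 and q = 0 → (10, 0)
  p + 3q = 10 and p = 0 → (0, 3.333)

Vertices: (0, 0), (10, 0), (0, 3.333)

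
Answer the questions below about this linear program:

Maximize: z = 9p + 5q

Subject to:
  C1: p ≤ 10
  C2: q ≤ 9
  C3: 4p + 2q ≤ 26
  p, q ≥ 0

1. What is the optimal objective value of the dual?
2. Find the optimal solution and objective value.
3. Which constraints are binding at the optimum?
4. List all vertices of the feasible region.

1. 63 (by strong duality, equal to the primal optimum)
2. p = 2, q = 9, z = 63
3. C2, C3
4. (0, 0), (6.5, 0), (2, 9), (0, 9)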